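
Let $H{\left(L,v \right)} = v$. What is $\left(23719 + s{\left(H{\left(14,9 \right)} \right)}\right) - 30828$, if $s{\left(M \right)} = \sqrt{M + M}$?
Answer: $-7109 + 3 \sqrt{2} \approx -7104.8$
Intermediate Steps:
$s{\left(M \right)} = \sqrt{2} \sqrt{M}$ ($s{\left(M \right)} = \sqrt{2 M} = \sqrt{2} \sqrt{M}$)
$\left(23719 + s{\left(H{\left(14,9 \right)} \right)}\right) - 30828 = \left(23719 + \sqrt{2} \sqrt{9}\right) - 30828 = \left(23719 + \sqrt{2} \cdot 3\right) - 30828 = \left(23719 + 3 \sqrt{2}\right) - 30828 = -7109 + 3 \sqrt{2}$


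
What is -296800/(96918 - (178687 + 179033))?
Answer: 148400/130401 ≈ 1.1380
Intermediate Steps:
-296800/(96918 - (178687 + 179033)) = -296800/(96918 - 1*357720) = -296800/(96918 - 357720) = -296800/(-260802) = -296800*(-1/260802) = 148400/130401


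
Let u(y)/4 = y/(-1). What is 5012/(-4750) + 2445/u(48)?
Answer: -2096009/152000 ≈ -13.790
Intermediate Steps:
u(y) = -4*y (u(y) = 4*(y/(-1)) = 4*(y*(-1)) = 4*(-y) = -4*y)
5012/(-4750) + 2445/u(48) = 5012/(-4750) + 2445/((-4*48)) = 5012*(-1/4750) + 2445/(-192) = -2506/2375 + 2445*(-1/192) = -2506/2375 - 815/64 = -2096009/152000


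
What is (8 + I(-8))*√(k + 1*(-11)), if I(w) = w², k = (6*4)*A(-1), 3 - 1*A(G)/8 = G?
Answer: 72*√757 ≈ 1981.0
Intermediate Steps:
A(G) = 24 - 8*G
k = 768 (k = (6*4)*(24 - 8*(-1)) = 24*(24 + 8) = 24*32 = 768)
(8 + I(-8))*√(k + 1*(-11)) = (8 + (-8)²)*√(768 + 1*(-11)) = (8 + 64)*√(768 - 11) = 72*√757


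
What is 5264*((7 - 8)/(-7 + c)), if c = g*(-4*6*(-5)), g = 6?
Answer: -5264/713 ≈ -7.3829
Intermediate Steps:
c = 720 (c = 6*(-4*6*(-5)) = 6*(-24*(-5)) = 6*120 = 720)
5264*((7 - 8)/(-7 + c)) = 5264*((7 - 8)/(-7 + 720)) = 5264*(-1/713) = -5264/713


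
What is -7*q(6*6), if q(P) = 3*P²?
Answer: -27216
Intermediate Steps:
-7*q(6*6) = -21*(6*6)² = -21*36² = -21*1296 = -7*3888 = -27216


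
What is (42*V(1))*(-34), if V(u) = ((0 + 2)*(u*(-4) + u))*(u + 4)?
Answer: 42840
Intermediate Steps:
V(u) = -6*u*(4 + u) (V(u) = (2*(-4*u + u))*(4 + u) = (2*(-3*u))*(4 + u) = (-6*u)*(4 + u) = -6*u*(4 + u))
(42*V(1))*(-34) = (42*(-6*1*(4 + 1)))*(-34) = (42*(-6*1*5))*(-34) = (42*(-30))*(-34) = -1260*(-34) = 42840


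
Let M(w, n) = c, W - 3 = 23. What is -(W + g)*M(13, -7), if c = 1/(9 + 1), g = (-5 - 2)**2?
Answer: -15/2 ≈ -7.5000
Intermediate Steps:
g = 49 (g = (-7)**2 = 49)
W = 26 (W = 3 + 23 = 26)
c = 1/10 ≈ 0.10000
M(w, n) = 1/10
-(W + g)*M(13, -7) = -(26 + 49)/10 = -75/10 = -1*15/2 = -15/2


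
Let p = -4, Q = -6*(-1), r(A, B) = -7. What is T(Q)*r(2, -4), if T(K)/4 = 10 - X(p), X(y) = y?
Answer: -392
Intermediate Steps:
Q = 6
T(K) = 56 (T(K) = 4*(10 - 1*(-4)) = 4*(10 + 4) = 4*14 = 56)
T(Q)*r(2, -4) = 56*(-7) = -392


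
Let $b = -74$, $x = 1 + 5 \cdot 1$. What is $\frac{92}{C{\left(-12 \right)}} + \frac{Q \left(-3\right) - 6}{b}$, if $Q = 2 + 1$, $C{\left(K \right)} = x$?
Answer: $\frac{3449}{222} \approx 15.536$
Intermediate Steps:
$x = 6$ ($x = 1 + 5 = 6$)
$C{\left(K \right)} = 6$
$Q = 3$
$\frac{92}{C{\left(-12 \right)}} + \frac{Q \left(-3\right) - 6}{b} = \frac{92}{6} + \frac{3 \left(-3\right) - 6}{-74} = 92 \cdot \frac{1}{6} + \left(-9 - 6\right) \left(- \frac{1}{74}\right) = \frac{46}{3} - - \frac{15}{74} = \frac{46}{3} + \frac{15}{74} = \frac{3449}{222}$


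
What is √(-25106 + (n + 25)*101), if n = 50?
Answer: I*√17531 ≈ 132.4*I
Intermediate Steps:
√(-25106 + (n + 25)*101) = √(-25106 + (50 + 25)*101) = √(-25106 + 75*101) = √(-25106 + 7575) = √(-17531) = I*√17531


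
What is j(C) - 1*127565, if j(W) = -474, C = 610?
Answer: -128039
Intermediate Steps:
j(C) - 1*127565 = -474 - 1*127565 = -474 - 127565 = -128039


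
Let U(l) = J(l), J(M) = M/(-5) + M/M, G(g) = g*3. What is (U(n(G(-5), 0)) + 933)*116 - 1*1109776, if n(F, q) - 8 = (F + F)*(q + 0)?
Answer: -5008088/5 ≈ -1.0016e+6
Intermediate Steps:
G(g) = 3*g
J(M) = 1 - M/5 (J(M) = M*(-⅕) + 1 = -M/5 + 1 = 1 - M/5)
n(F, q) = 8 + 2*F*q (n(F, q) = 8 + (F + F)*(q + 0) = 8 + (2*F)*q = 8 + 2*F*q)
U(l) = 1 - l/5
(U(n(G(-5), 0)) + 933)*116 - 1*1109776 = ((1 - (8 + 2*(3*(-5))*0)/5) + 933)*116 - 1*1109776 = ((1 - (8 + 2*(-15)*0)/5) + 933)*116 - 1109776 = ((1 - (8 + 0)/5) + 933)*116 - 1109776 = ((1 - ⅕*8) + 933)*116 - 1109776 = ((1 - 8/5) + 933)*116 - 1109776 = (-⅗ + 933)*116 - 1109776 = (4662/5)*116 - 1109776 = 540792/5 - 1109776 = -5008088/5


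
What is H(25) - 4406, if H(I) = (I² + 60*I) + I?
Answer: -2256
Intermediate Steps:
H(I) = I² + 61*I
H(25) - 4406 = 25*(61 + 25) - 4406 = 25*86 - 4406 = 2150 - 4406 = -2256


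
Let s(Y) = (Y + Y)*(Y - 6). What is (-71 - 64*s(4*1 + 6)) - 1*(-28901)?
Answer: 23710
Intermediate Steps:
s(Y) = 2*Y*(-6 + Y) (s(Y) = (2*Y)*(-6 + Y) = 2*Y*(-6 + Y))
(-71 - 64*s(4*1 + 6)) - 1*(-28901) = (-71 - 128*(4*1 + 6)*(-6 + (4*1 + 6))) - 1*(-28901) = (-71 - 128*(4 + 6)*(-6 + (4 + 6))) + 28901 = (-71 - 128*10*(-6 + 10)) + 28901 = (-71 - 128*10*4) + 28901 = (-71 - 64*80) + 28901 = (-71 - 5120) + 28901 = -5191 + 28901 = 23710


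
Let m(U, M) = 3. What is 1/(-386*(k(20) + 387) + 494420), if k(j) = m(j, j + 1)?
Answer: 1/343880 ≈ 2.9080e-6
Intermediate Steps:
k(j) = 3
1/(-386*(k(20) + 387) + 494420) = 1/(-386*(3 + 387) + 494420) = 1/(-386*390 + 494420) = 1/(-150540 + 494420) = 1/343880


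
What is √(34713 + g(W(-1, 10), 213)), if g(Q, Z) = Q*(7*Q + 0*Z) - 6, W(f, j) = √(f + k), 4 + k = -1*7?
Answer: 3*√3847 ≈ 186.07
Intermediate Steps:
k = -11 (k = -4 - 1*7 = -4 - 7 = -11)
W(f, j) = √(-11 + f) (W(f, j) = √(f - 11) = √(-11 + f))
g(Q, Z) = -6 + 7*Q² (g(Q, Z) = Q*(7*Q + 0) - 6 = Q*(7*Q) - 6 = 7*Q² - 6 = -6 + 7*Q²)
√(34713 + g(W(-1, 10), 213)) = √(34713 + (-6 + 7*(√(-11 - 1))²)) = √(34713 + (-6 + 7*(√(-12))²)) = √(34713 + (-6 + 7*(2*I*√3)²)) = √(34713 + (-6 + 7*(-12))) = √(34713 + (-6 - 84)) = √(34713 - 90) = √34623 = 3*√3847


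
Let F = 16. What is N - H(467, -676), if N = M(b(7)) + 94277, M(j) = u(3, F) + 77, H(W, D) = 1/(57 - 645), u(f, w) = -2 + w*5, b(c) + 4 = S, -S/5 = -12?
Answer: 55526017/588 ≈ 94432.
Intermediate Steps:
S = 60 (S = -5*(-12) = 60)
b(c) = 56 (b(c) = -4 + 60 = 56)
u(f, w) = -2 + 5*w
H(W, D) = -1/588 (H(W, D) = 1/(-588) = -1/588)
M(j) = 155 (M(j) = (-2 + 5*16) + 77 = (-2 + 80) + 77 = 78 + 77 = 155)
N = 94432 (N = 155 + 94277 = 94432)
N - H(467, -676) = 94432 - 1*(-1/588) = 94432 + 1/588 = 55526017/588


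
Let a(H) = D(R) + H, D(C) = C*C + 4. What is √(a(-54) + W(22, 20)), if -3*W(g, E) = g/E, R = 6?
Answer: I*√12930/30 ≈ 3.7903*I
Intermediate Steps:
D(C) = 4 + C² (D(C) = C² + 4 = 4 + C²)
W(g, E) = -g/(3*E)
a(H) = 40 + H (a(H) = (4 + 6²) + H = (4 + 36) + H = 40 + H)
√(a(-54) + W(22, 20)) = √((40 - 54) - ⅓*22/20) = √(-14 - ⅓*22*1/20) = √(-14 - 11/30) = √(-431/30) = I*√12930/30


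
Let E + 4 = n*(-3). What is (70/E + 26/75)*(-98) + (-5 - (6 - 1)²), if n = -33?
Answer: -194062/1425 ≈ -136.18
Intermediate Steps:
E = 95 (E = -4 - 33*(-3) = -4 + 99 = 95)
(70/E + 26/75)*(-98) + (-5 - (6 - 1)²) = (70/95 + 26/75)*(-98) + (-5 - (6 - 1)²) = (70*(1/95) + 26*(1/75))*(-98) + (-5 - 1*5²) = (14/19 + 26/75)*(-98) + (-5 - 1*25) = (1544/1425)*(-98) + (-5 - 25) = -151312/1425 - 30 = -194062/1425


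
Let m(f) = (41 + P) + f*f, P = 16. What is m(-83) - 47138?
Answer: -40192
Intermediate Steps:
m(f) = 57 + f² (m(f) = (41 + 16) + f*f = 57 + f²)
m(-83) - 47138 = (57 + (-83)²) - 47138 = (57 + 6889) - 47138 = 6946 - 47138 = -40192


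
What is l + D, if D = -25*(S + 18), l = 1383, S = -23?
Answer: 1508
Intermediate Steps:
D = 125 (D = -25*(-23 + 18) = -25*(-5) = 125)
l + D = 1383 + 125 = 1508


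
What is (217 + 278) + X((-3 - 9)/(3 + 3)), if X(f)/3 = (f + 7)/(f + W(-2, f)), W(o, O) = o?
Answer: 1965/4 ≈ 491.25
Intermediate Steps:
X(f) = 3*(7 + f)/(-2 + f) (X(f) = 3*((f + 7)/(f - 2)) = 3*((7 + f)/(-2 + f)) = 3*(7 + f)/(-2 + f))
(217 + 278) + X((-3 - 9)/(3 + 3)) = (217 + 278) + 3*(7 + (-3 - 9)/(3 + 3))/(-2 + (-3 - 9)/(3 + 3)) = 495 + 3*(7 - 12/6)/(-2 - 12/6) = 495 + 3*(7 - 12*1/6)/(-2 - 12*1/6) = 495 + 3*(7 - 2)/(-2 - 2) = 495 + 3*5/(-4) = 495 + 3*(-1/4)*5 = 495 - 15/4 = 1965/4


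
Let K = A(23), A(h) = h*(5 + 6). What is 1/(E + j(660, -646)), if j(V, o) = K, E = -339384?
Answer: -1/339131 ≈ -2.9487e-6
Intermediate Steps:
A(h) = 11*h (A(h) = h*11 = 11*h)
K = 253 (K = 11*23 = 253)
j(V, o) = 253
1/(E + j(660, -646)) = 1/(-339384 + 253) = 1/(-339131) = -1/339131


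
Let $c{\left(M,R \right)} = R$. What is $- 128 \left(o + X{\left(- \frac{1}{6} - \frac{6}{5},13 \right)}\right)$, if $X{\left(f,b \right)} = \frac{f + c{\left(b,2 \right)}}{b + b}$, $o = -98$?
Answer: $\frac{2445472}{195} \approx 12541.0$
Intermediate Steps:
$X{\left(f,b \right)} = \frac{2 + f}{2 b}$ ($X{\left(f,b \right)} = \frac{f + 2}{b + b} = \frac{2 + f}{2 b}$)
$- 128 \left(o + X{\left(- \frac{1}{6} - \frac{6}{5},13 \right)}\right) = - 128 \left(-98 + \frac{2 - \left(\frac{1}{6} + \frac{6}{5}\right)}{2 \cdot 13}\right) = - 128 \left(-98 + \frac{1}{2} \cdot \frac{1}{13} \left(2 - \frac{41}{30}\right)\right) = - 128 \left(-98 + \frac{1}{2} \cdot \frac{1}{13} \cdot \frac{19}{30}\right) = - 128 \left(-98 + \frac{19}{780}\right) = \left(-128\right) \left(- \frac{76421}{780}\right) = \frac{2445472}{195}$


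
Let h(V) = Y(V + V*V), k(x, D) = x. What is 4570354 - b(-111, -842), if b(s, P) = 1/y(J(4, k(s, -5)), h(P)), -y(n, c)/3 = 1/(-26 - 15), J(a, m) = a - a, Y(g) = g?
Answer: 13711021/3 ≈ 4.5703e+6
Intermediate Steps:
h(V) = V + V² (h(V) = V + V*V = V + V²)
J(a, m) = 0
y(n, c) = 3/41 (y(n, c) = -3/(-26 - 15) = -3/(-41) = -3*(-1/41) = 3/41)
b(s, P) = 41/3 (b(s, P) = 1/(3/41) = 41/3)
4570354 - b(-111, -842) = 4570354 - 1*41/3 = 4570354 - 41/3 = 13711021/3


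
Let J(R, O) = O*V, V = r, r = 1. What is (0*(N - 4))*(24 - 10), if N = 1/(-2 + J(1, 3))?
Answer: 0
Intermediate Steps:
V = 1
J(R, O) = O (J(R, O) = O*1 = O)
N = 1 (N = 1/(-2 + 3) = 1/1 = 1)
(0*(N - 4))*(24 - 10) = (0*(1 - 4))*(24 - 10) = (0*(-3))*14 = 0*14 = 0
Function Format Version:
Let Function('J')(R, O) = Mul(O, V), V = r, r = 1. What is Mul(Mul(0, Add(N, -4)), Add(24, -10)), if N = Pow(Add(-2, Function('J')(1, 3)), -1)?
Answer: 0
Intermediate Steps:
V = 1
Function('J')(R, O) = O (Function('J')(R, O) = Mul(O, 1) = O)
N = 1 (N = Pow(Add(-2, 3), -1) = Pow(1, -1) = 1)
Mul(Mul(0, Add(N, -4)), Add(24, -10)) = Mul(Mul(0, Add(1, -4)), Add(24, -10)) = Mul(Mul(0, -3), 14) = Mul(0, 14) = 0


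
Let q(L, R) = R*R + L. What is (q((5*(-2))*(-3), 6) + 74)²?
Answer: 19600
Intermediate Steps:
q(L, R) = L + R² (q(L, R) = R² + L = L + R²)
(q((5*(-2))*(-3), 6) + 74)² = (((5*(-2))*(-3) + 6²) + 74)² = ((-10*(-3) + 36) + 74)² = ((30 + 36) + 74)² = (66 + 74)² = 140² = 19600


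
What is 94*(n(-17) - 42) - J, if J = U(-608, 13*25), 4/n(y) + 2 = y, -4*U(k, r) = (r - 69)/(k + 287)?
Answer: -24200764/6099 ≈ -3968.0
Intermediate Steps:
U(k, r) = -(-69 + r)/(4*(287 + k)) (U(k, r) = -(r - 69)/(4*(k + 287)) = -(-69 + r)/(4*(287 + k)))
n(y) = 4/(-2 + y)
J = 64/321 (J = (69 - 13*25)/(4*(287 - 608)) = (¼)*(69 - 1*325)/(-321) = (¼)*(-1/321)*(69 - 325) = (¼)*(-1/321)*(-256) = 64/321 ≈ 0.19938)
94*(n(-17) - 42) - J = 94*(4/(-2 - 17) - 42) - 1*64/321 = 94*(4/(-19) - 42) - 64/321 = 94*(4*(-1/19) - 42) - 64/321 = 94*(-4/19 - 42) - 64/321 = 94*(-802/19) - 64/321 = -75388/19 - 64/321 = -24200764/6099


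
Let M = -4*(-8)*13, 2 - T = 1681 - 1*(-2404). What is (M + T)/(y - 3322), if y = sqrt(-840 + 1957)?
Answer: 12181774/11034567 + 3667*sqrt(1117)/11034567 ≈ 1.1151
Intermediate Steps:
T = -4083 (T = 2 - (1681 - 1*(-2404)) = 2 - (1681 + 2404) = 2 - 1*4085 = 2 - 4085 = -4083)
y = sqrt(1117) ≈ 33.422
M = 416 (M = 32*13 = 416)
(M + T)/(y - 3322) = (416 - 4083)/(sqrt(1117) - 3322) = -3667/(-3322 + sqrt(1117))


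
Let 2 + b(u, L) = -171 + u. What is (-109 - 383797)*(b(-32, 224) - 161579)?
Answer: 62109848304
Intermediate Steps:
b(u, L) = -173 + u (b(u, L) = -2 + (-171 + u) = -173 + u)
(-109 - 383797)*(b(-32, 224) - 161579) = (-109 - 383797)*((-173 - 32) - 161579) = -383906*(-205 - 161579) = -383906*(-161784) = 62109848304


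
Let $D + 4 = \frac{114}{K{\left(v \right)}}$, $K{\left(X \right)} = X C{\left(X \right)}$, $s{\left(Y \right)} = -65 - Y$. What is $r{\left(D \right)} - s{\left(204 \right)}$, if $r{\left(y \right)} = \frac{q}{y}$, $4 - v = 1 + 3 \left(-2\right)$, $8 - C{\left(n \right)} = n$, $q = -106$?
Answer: $\frac{6884}{25} \approx 275.36$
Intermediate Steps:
$C{\left(n \right)} = 8 - n$
$v = 9$ ($v = 4 - \left(1 + 3 \left(-2\right)\right) = 4 - \left(1 - 6\right) = 4 - -5 = 4 + 5 = 9$)
$K{\left(X \right)} = X \left(8 - X\right)$
$D = - \frac{50}{3}$ ($D = -4 + \frac{114}{9 \left(8 - 9\right)} = -4 + \frac{114}{9 \left(-1\right)} = -4 + \frac{114}{-9} = -4 + 114 \left(- \frac{1}{9}\right) = -4 - \frac{38}{3} = - \frac{50}{3} \approx -16.667$)
$r{\left(y \right)} = - \frac{106}{y}$
$r{\left(D \right)} - s{\left(204 \right)} = - \frac{106}{- \frac{50}{3}} - \left(-65 - 204\right) = \left(-106\right) \left(- \frac{3}{50}\right) - \left(-65 - 204\right) = \frac{159}{25} - -269 = \frac{159}{25} + 269 = \frac{6884}{25}$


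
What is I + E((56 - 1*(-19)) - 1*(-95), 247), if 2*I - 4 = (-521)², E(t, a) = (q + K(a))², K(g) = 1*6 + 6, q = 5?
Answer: 272023/2 ≈ 1.3601e+5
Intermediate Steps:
K(g) = 12 (K(g) = 6 + 6 = 12)
E(t, a) = 289 (E(t, a) = (5 + 12)² = 17² = 289)
I = 271445/2 (I = 2 + (½)*(-521)² = 2 + (½)*271441 = 2 + 271441/2 = 271445/2 ≈ 1.3572e+5)
I + E((56 - 1*(-19)) - 1*(-95), 247) = 271445/2 + 289 = 272023/2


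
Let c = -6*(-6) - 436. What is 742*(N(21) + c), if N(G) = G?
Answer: -281218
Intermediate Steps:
c = -400 (c = 36 - 436 = -400)
742*(N(21) + c) = 742*(21 - 400) = 742*(-379) = -281218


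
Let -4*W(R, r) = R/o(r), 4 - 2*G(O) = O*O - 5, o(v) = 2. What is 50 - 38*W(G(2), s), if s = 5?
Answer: 495/8 ≈ 61.875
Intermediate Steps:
G(O) = 9/2 - O²/2 (G(O) = 2 - (O*O - 5)/2 = 2 - (O² - 5)/2 = 2 - (-5 + O²)/2 = 2 + (5/2 - O²/2) = 9/2 - O²/2)
W(R, r) = -R/8 (W(R, r) = -R/(4*2) = -R/8)
50 - 38*W(G(2), s) = 50 - (-19)*(9/2 - ½*2²)/4 = 50 - (-19)*(9/2 - ½*4)/4 = 50 - (-19)*(9/2 - 2)/4 = 50 - (-19)*5/(4*2) = 50 - 38*(-5/16) = 50 + 95/8 = 495/8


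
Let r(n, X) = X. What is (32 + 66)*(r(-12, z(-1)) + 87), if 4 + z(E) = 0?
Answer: 8134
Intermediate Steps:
z(E) = -4 (z(E) = -4 + 0 = -4)
(32 + 66)*(r(-12, z(-1)) + 87) = (32 + 66)*(-4 + 87) = 98*83 = 8134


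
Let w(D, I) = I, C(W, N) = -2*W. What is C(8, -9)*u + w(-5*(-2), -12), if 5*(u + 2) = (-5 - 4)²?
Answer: -1196/5 ≈ -239.20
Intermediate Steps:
u = 71/5 (u = -2 + (-5 - 4)²/5 = -2 + (⅕)*(-9)² = -2 + (⅕)*81 = -2 + 81/5 = 71/5 ≈ 14.200)
C(8, -9)*u + w(-5*(-2), -12) = -2*8*(71/5) - 12 = -16*71/5 - 12 = -1136/5 - 12 = -1196/5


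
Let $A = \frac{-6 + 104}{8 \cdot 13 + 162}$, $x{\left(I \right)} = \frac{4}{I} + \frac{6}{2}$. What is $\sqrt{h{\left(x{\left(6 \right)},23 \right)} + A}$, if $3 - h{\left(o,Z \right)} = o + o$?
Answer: $\frac{i \sqrt{12882}}{57} \approx 1.9912 i$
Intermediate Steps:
$x{\left(I \right)} = 3 + \frac{4}{I}$ ($x{\left(I \right)} = \frac{4}{I} + 6 \cdot \frac{1}{2} = \frac{4}{I} + 3 = 3 + \frac{4}{I}$)
$h{\left(o,Z \right)} = 3 - 2 o$ ($h{\left(o,Z \right)} = 3 - \left(o + o\right) = 3 - 2 o$)
$A = \frac{7}{19}$ ($A = \frac{98}{104 + 162} = \frac{98}{266} = 98 \cdot \frac{1}{266} = \frac{7}{19} \approx 0.36842$)
$\sqrt{h{\left(x{\left(6 \right)},23 \right)} + A} = \sqrt{\left(3 - 2 \left(3 + \frac{4}{6}\right)\right) + \frac{7}{19}} = \sqrt{\left(3 - 2 \left(3 + 4 \cdot \frac{1}{6}\right)\right) + \frac{7}{19}} = \sqrt{\left(3 - 2 \left(3 + \frac{2}{3}\right)\right) + \frac{7}{19}} = \sqrt{\left(3 - \frac{22}{3}\right) + \frac{7}{19}} = \sqrt{- \frac{13}{3} + \frac{7}{19}} = \sqrt{- \frac{226}{57}} = \frac{i \sqrt{12882}}{57}$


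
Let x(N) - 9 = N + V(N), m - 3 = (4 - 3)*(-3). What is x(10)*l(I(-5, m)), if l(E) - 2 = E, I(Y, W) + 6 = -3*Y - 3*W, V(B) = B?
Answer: 319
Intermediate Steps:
m = 0 (m = 3 + (4 - 3)*(-3) = 3 + 1*(-3) = 3 - 3 = 0)
I(Y, W) = -6 - 3*W - 3*Y (I(Y, W) = -6 + (-3*Y - 3*W) = -6 + (-3*W - 3*Y) = -6 - 3*W - 3*Y)
l(E) = 2 + E
x(N) = 9 + 2*N (x(N) = 9 + (N + N) = 9 + 2*N)
x(10)*l(I(-5, m)) = (9 + 2*10)*(2 + (-6 - 3*0 - 3*(-5))) = (9 + 20)*(2 + (-6 + 0 + 15)) = 29*(2 + 9) = 29*11 = 319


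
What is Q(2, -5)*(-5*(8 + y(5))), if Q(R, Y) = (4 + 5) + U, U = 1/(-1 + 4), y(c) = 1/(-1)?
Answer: -980/3 ≈ -326.67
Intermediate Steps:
y(c) = -1
U = ⅓ (U = 1/3 = ⅓ ≈ 0.33333)
Q(R, Y) = 28/3 (Q(R, Y) = (4 + 5) + ⅓ = 9 + ⅓ = 28/3)
Q(2, -5)*(-5*(8 + y(5))) = 28*(-5*(8 - 1))/3 = 28*(-5*7)/3 = (28/3)*(-35) = -980/3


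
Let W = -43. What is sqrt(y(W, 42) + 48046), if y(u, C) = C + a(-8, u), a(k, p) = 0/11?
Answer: 2*sqrt(12022) ≈ 219.29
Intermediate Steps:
a(k, p) = 0 (a(k, p) = 0*(1/11) = 0)
y(u, C) = C (y(u, C) = C + 0 = C)
sqrt(y(W, 42) + 48046) = sqrt(42 + 48046) = sqrt(48088) = 2*sqrt(12022)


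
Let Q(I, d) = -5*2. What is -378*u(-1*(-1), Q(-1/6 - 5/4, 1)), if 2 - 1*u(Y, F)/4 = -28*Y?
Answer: -45360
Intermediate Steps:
Q(I, d) = -10
u(Y, F) = 8 + 112*Y (u(Y, F) = 8 - (-112)*Y = 8 + 112*Y)
-378*u(-1*(-1), Q(-1/6 - 5/4, 1)) = -378*(8 + 112*(-1*(-1))) = -378*(8 + 112*1) = -378*(8 + 112) = -378*120 = -45360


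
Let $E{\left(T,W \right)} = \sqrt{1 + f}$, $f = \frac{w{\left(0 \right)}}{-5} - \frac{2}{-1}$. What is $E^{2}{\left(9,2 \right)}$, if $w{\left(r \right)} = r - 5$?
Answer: $4$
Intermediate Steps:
$w{\left(r \right)} = -5 + r$ ($w{\left(r \right)} = r - 5 = -5 + r$)
$f = 3$ ($f = \frac{-5 + 0}{-5} - \frac{2}{-1} = \left(-5\right) \left(- \frac{1}{5}\right) - -2 = 1 + 2 = 3$)
$E{\left(T,W \right)} = 2$ ($E{\left(T,W \right)} = \sqrt{1 + 3} = \sqrt{4} = 2$)
$E^{2}{\left(9,2 \right)} = 2^{2} = 4$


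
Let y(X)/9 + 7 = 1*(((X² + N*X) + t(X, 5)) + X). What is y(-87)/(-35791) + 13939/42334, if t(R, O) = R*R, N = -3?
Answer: -5332406081/1515176194 ≈ -3.5193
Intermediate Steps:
t(R, O) = R²
y(X) = -63 - 18*X + 18*X² (y(X) = -63 + 9*(1*(((X² - 3*X) + X²) + X)) = -63 + 9*(1*((-3*X + 2*X²) + X)) = -63 + 9*(1*(-2*X + 2*X²)) = -63 + 9*(-2*X + 2*X²) = -63 + (-18*X + 18*X²) = -63 - 18*X + 18*X²)
y(-87)/(-35791) + 13939/42334 = (-63 - 18*(-87) + 18*(-87)²)/(-35791) + 13939/42334 = (-63 + 1566 + 18*7569)*(-1/35791) + 13939*(1/42334) = (-63 + 1566 + 136242)*(-1/35791) + 13939/42334 = 137745*(-1/35791) + 13939/42334 = -137745/35791 + 13939/42334 = -5332406081/1515176194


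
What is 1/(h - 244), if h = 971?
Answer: 1/727 ≈ 0.0013755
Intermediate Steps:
1/(h - 244) = 1/(971 - 244) = 1/727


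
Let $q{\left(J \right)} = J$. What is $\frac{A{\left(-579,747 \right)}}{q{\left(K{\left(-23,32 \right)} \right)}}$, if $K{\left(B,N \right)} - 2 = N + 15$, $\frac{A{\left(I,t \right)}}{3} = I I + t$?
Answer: $\frac{1007964}{49} \approx 20571.0$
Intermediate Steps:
$A{\left(I,t \right)} = 3 t + 3 I^{2}$ ($A{\left(I,t \right)} = 3 \left(I I + t\right) = 3 \left(I^{2} + t\right) = 3 \left(t + I^{2}\right) = 3 t + 3 I^{2}$)
$K{\left(B,N \right)} = 17 + N$ ($K{\left(B,N \right)} = 2 + \left(N + 15\right) = 2 + \left(15 + N\right) = 17 + N$)
$\frac{A{\left(-579,747 \right)}}{q{\left(K{\left(-23,32 \right)} \right)}} = \frac{3 \cdot 747 + 3 \left(-579\right)^{2}}{17 + 32} = \frac{2241 + 3 \cdot 335241}{49} = \left(2241 + 1005723\right) \frac{1}{49} = 1007964 \cdot \frac{1}{49} = \frac{1007964}{49}$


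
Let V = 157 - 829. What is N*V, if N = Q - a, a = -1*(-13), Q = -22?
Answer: 23520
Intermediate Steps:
a = 13
V = -672
N = -35 (N = -22 - 1*13 = -22 - 13 = -35)
N*V = -35*(-672) = 23520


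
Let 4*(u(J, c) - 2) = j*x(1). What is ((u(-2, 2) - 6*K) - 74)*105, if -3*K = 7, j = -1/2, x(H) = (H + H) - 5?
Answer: -48405/8 ≈ -6050.6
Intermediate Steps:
x(H) = -5 + 2*H (x(H) = 2*H - 5 = -5 + 2*H)
j = -½ (j = -1*½ = -½ ≈ -0.50000)
u(J, c) = 19/8 (u(J, c) = 2 + (-(-5 + 2*1)/2)/4 = 2 + (-(-5 + 2)/2)/4 = 2 + (-½*(-3))/4 = 2 + (¼)*(3/2) = 2 + 3/8 = 19/8)
K = -7/3 (K = -⅓*7 = -7/3 ≈ -2.3333)
((u(-2, 2) - 6*K) - 74)*105 = ((19/8 - 6*(-7/3)) - 74)*105 = ((19/8 + 14) - 74)*105 = (131/8 - 74)*105 = -461/8*105 = -48405/8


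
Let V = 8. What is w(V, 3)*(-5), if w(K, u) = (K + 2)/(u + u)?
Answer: -25/3 ≈ -8.3333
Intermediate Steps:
w(K, u) = (2 + K)/(2*u) (w(K, u) = (2 + K)/((2*u)) = (2 + K)*(1/(2*u)) = (2 + K)/(2*u))
w(V, 3)*(-5) = ((½)*(2 + 8)/3)*(-5) = ((½)*(⅓)*10)*(-5) = (5/3)*(-5) = -25/3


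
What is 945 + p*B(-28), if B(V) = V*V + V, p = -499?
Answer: -376299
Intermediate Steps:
B(V) = V + V**2 (B(V) = V**2 + V = V + V**2)
945 + p*B(-28) = 945 - (-13972)*(1 - 28) = 945 - (-13972)*(-27) = 945 - 499*756 = 945 - 377244 = -376299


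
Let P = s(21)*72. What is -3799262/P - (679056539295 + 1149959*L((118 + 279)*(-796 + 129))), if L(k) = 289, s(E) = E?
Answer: -513617993248807/756 ≈ -6.7939e+11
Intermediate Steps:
P = 1512 (P = 21*72 = 1512)
-3799262/P - (679056539295 + 1149959*L((118 + 279)*(-796 + 129))) = -3799262/1512 - 1149959/(1/(590505 + 289)) = -3799262*1/1512 - 1149959/(1/590794) = -1899631/756 - 1149959/1/590794 = -1899631/756 - 1149959*590794 = -1899631/756 - 679388877446 = -513617993248807/756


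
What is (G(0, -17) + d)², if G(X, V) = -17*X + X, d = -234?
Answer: 54756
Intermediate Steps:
G(X, V) = -16*X
(G(0, -17) + d)² = (-16*0 - 234)² = (0 - 234)² = (-234)² = 54756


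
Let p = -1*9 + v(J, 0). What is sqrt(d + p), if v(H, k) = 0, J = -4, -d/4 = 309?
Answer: I*sqrt(1245) ≈ 35.285*I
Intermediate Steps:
d = -1236 (d = -4*309 = -1236)
p = -9 (p = -1*9 + 0 = -9 + 0 = -9)
sqrt(d + p) = sqrt(-1236 - 9) = sqrt(-1245) = I*sqrt(1245)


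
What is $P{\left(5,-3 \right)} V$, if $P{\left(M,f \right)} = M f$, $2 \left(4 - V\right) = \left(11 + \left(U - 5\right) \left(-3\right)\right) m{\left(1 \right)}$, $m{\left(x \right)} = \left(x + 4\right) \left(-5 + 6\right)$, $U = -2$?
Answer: $1140$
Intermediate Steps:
$m{\left(x \right)} = 4 + x$ ($m{\left(x \right)} = \left(4 + x\right) 1 = 4 + x$)
$V = -76$ ($V = 4 - \frac{\left(11 + \left(-2 - 5\right) \left(-3\right)\right) \left(4 + 1\right)}{2} = 4 - \frac{\left(11 - -21\right) 5}{2} = 4 - \frac{\left(11 + 21\right) 5}{2} = 4 - \frac{32 \cdot 5}{2} = 4 - 80 = -76$)
$P{\left(5,-3 \right)} V = 5 \left(-3\right) \left(-76\right) = \left(-15\right) \left(-76\right) = 1140$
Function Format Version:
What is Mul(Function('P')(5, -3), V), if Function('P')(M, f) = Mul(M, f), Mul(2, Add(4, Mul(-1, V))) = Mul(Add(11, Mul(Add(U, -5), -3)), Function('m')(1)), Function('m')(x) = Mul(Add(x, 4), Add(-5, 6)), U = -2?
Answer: 1140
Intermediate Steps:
Function('m')(x) = Add(4, x) (Function('m')(x) = Mul(Add(4, x), 1) = Add(4, x))
V = -76 (V = Add(4, Mul(Rational(-1, 2), Mul(Add(11, Mul(Add(-2, -5), -3)), Add(4, 1)))) = Add(4, Mul(Rational(-1, 2), Mul(Add(11, Mul(-7, -3)), 5))) = Add(4, Mul(Rational(-1, 2), Mul(Add(11, 21), 5))) = Add(4, Mul(Rational(-1, 2), Mul(32, 5))) = Add(4, Mul(Rational(-1, 2), 160)) = Add(4, -80) = -76)
Mul(Function('P')(5, -3), V) = Mul(Mul(5, -3), -76) = Mul(-15, -76) = 1140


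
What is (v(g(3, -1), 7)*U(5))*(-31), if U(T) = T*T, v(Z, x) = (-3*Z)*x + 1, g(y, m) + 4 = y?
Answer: -17050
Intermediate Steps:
g(y, m) = -4 + y
v(Z, x) = 1 - 3*Z*x (v(Z, x) = -3*Z*x + 1 = 1 - 3*Z*x)
U(T) = T²
(v(g(3, -1), 7)*U(5))*(-31) = ((1 - 3*(-4 + 3)*7)*5²)*(-31) = ((1 - 3*(-1)*7)*25)*(-31) = ((1 + 21)*25)*(-31) = (22*25)*(-31) = 550*(-31) = -17050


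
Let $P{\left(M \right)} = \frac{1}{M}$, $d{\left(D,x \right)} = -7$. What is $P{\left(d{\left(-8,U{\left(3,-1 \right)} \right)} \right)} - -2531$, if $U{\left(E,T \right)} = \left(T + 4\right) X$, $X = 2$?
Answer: $\frac{17716}{7} \approx 2530.9$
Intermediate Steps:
$U{\left(E,T \right)} = 8 + 2 T$ ($U{\left(E,T \right)} = \left(T + 4\right) 2 = \left(4 + T\right) 2 = 8 + 2 T$)
$P{\left(d{\left(-8,U{\left(3,-1 \right)} \right)} \right)} - -2531 = \frac{1}{-7} - -2531 = - \frac{1}{7} + 2531 = \frac{17716}{7}$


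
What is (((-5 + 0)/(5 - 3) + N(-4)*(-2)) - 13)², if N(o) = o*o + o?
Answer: 6241/4 ≈ 1560.3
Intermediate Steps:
N(o) = o + o² (N(o) = o² + o = o + o²)
(((-5 + 0)/(5 - 3) + N(-4)*(-2)) - 13)² = (((-5 + 0)/(5 - 3) - 4*(1 - 4)*(-2)) - 13)² = ((-5/2 - 4*(-3)*(-2)) - 13)² = ((-5*½ + 12*(-2)) - 13)² = ((-5/2 - 24) - 13)² = (-53/2 - 13)² = (-79/2)² = 6241/4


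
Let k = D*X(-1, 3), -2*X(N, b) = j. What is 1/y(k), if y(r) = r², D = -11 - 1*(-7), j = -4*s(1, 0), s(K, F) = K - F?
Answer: 1/64 ≈ 0.015625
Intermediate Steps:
j = -4 (j = -4*(1 - 1*0) = -4*(1 + 0) = -4*1 = -4)
D = -4 (D = -11 + 7 = -4)
X(N, b) = 2 (X(N, b) = -½*(-4) = 2)
k = -8 (k = -4*2 = -8)
1/y(k) = 1/((-8)²) = 1/64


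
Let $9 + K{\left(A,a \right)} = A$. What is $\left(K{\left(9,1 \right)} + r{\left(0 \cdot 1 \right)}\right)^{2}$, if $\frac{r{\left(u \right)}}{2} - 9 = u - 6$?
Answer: $36$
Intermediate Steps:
$K{\left(A,a \right)} = -9 + A$
$r{\left(u \right)} = 6 + 2 u$ ($r{\left(u \right)} = 18 + 2 \left(u - 6\right) = 18 + 2 \left(-6 + u\right) = 18 + \left(-12 + 2 u\right) = 6 + 2 u$)
$\left(K{\left(9,1 \right)} + r{\left(0 \cdot 1 \right)}\right)^{2} = \left(\left(-9 + 9\right) + \left(6 + 2 \cdot 0 \cdot 1\right)\right)^{2} = \left(0 + \left(6 + 2 \cdot 0\right)\right)^{2} = \left(0 + \left(6 + 0\right)\right)^{2} = \left(0 + 6\right)^{2} = 6^{2} = 36$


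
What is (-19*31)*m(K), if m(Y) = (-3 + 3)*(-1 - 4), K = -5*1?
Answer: 0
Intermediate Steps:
K = -5
m(Y) = 0 (m(Y) = 0*(-5) = 0)
(-19*31)*m(K) = -19*31*0 = -589*0 = 0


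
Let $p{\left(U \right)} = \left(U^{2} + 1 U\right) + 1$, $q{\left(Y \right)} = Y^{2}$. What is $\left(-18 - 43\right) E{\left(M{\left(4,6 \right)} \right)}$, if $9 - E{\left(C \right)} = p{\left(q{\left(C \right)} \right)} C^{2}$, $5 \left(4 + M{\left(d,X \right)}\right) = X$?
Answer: $\frac{516780471}{15625} \approx 33074.0$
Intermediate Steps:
$M{\left(d,X \right)} = -4 + \frac{X}{5}$
$p{\left(U \right)} = 1 + U + U^{2}$ ($p{\left(U \right)} = \left(U^{2} + U\right) + 1 = \left(U + U^{2}\right) + 1 = 1 + U + U^{2}$)
$E{\left(C \right)} = 9 - C^{2} \left(1 + C^{2} + C^{4}\right)$ ($E{\left(C \right)} = 9 - \left(1 + C^{2} + \left(C^{2}\right)^{2}\right) C^{2} = 9 - \left(1 + C^{2} + C^{4}\right) C^{2} = 9 - C^{2} \left(1 + C^{2} + C^{4}\right)$)
$\left(-18 - 43\right) E{\left(M{\left(4,6 \right)} \right)} = \left(-18 - 43\right) \left(9 - \left(-4 + \frac{1}{5} \cdot 6\right)^{2} - \left(-4 + \frac{1}{5} \cdot 6\right)^{4} - \left(-4 + \frac{1}{5} \cdot 6\right)^{6}\right) = \left(-18 - 43\right) \left(9 - \left(-4 + \frac{6}{5}\right)^{2} - \left(-4 + \frac{6}{5}\right)^{4} - \left(-4 + \frac{6}{5}\right)^{6}\right) = - 61 \left(9 - \left(- \frac{14}{5}\right)^{2} - \left(- \frac{14}{5}\right)^{4} - \left(- \frac{14}{5}\right)^{6}\right) = - 61 \left(9 - \frac{196}{25} - \frac{38416}{625} - \frac{7529536}{15625}\right) = \left(-61\right) \left(- \frac{8471811}{15625}\right) = \frac{516780471}{15625}$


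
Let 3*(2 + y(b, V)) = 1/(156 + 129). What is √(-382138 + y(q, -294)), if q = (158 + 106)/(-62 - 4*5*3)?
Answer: I*√31039321405/285 ≈ 618.17*I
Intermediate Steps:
q = -132/61 (q = 264/(-62 - 20*3) = 264/(-62 - 60) = 264/(-122) = 264*(-1/122) = -132/61 ≈ -2.1639)
y(b, V) = -1709/855 (y(b, V) = -2 + 1/(3*(156 + 129)) = -2 + (⅓)/285 = -2 + (⅓)*(1/285) = -2 + 1/855 = -1709/855)
√(-382138 + y(q, -294)) = √(-382138 - 1709/855) = √(-326729699/855) = I*√31039321405/285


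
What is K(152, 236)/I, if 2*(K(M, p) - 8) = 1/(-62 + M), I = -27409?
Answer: -1441/4933620 ≈ -0.00029208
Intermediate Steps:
K(M, p) = 8 + 1/(2*(-62 + M))
K(152, 236)/I = ((-991 + 16*152)/(2*(-62 + 152)))/(-27409) = ((½)*(-991 + 2432)/90)*(-1/27409) = ((½)*(1/90)*1441)*(-1/27409) = (1441/180)*(-1/27409) = -1441/4933620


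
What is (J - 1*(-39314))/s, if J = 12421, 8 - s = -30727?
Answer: 3449/2049 ≈ 1.6833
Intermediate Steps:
s = 30735 (s = 8 - 1*(-30727) = 8 + 30727 = 30735)
(J - 1*(-39314))/s = (12421 - 1*(-39314))/30735 = (12421 + 39314)*(1/30735) = 51735*(1/30735) = 3449/2049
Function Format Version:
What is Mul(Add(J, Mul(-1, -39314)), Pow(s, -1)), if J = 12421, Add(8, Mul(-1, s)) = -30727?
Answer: Rational(3449, 2049) ≈ 1.6833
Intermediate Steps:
s = 30735 (s = Add(8, Mul(-1, -30727)) = Add(8, 30727) = 30735)
Mul(Add(J, Mul(-1, -39314)), Pow(s, -1)) = Mul(Add(12421, Mul(-1, -39314)), Pow(30735, -1)) = Mul(Add(12421, 39314), Rational(1, 30735)) = Mul(51735, Rational(1, 30735)) = Rational(3449, 2049)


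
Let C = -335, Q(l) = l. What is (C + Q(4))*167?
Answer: -55277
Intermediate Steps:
(C + Q(4))*167 = (-335 + 4)*167 = -331*167 = -55277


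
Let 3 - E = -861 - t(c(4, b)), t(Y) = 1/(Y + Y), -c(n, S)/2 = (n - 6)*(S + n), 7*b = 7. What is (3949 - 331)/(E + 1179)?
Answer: 144720/81721 ≈ 1.7709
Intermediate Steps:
b = 1 (b = (1/7)*7 = 1)
c(n, S) = -2*(-6 + n)*(S + n) (c(n, S) = -2*(n - 6)*(S + n) = -2*(-6 + n)*(S + n))
t(Y) = 1/(2*Y)
E = 34561/40 (E = 3 - (-861 - 1/(2*(-2*4**2 + 12*1 + 12*4 - 2*1*4))) = 3 - (-861 - 1/(2*(-2*16 + 12 + 48 - 8))) = 3 - (-861 - 1/(2*(-32 + 12 + 48 - 8))) = 3 - (-861 - 1/(2*20)) = 3 - (-861 - 1*1/40) = 3 - (-861 - 1/40) = 3 - 1*(-34441/40) = 3 + 34441/40 = 34561/40 ≈ 864.03)
(3949 - 331)/(E + 1179) = (3949 - 331)/(34561/40 + 1179) = 3618/(81721/40) = 3618*(40/81721) = 144720/81721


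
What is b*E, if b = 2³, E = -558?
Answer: -4464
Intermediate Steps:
b = 8
b*E = 8*(-558) = -4464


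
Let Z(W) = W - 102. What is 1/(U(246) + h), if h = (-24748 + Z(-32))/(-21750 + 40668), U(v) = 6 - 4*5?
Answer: -3153/48289 ≈ -0.065294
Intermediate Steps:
U(v) = -14 (U(v) = 6 - 20 = -14)
Z(W) = -102 + W
h = -4147/3153 (h = (-24748 + (-102 - 32))/(-21750 + 40668) = (-24748 - 134)/18918 = -24882*1/18918 = -4147/3153 ≈ -1.3153)
1/(U(246) + h) = 1/(-14 - 4147/3153) = 1/(-48289/3153) = -3153/48289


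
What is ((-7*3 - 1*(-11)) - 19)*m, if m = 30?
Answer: -870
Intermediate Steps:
((-7*3 - 1*(-11)) - 19)*m = ((-7*3 - 1*(-11)) - 19)*30 = ((-21 + 11) - 19)*30 = (-10 - 19)*30 = -29*30 = -870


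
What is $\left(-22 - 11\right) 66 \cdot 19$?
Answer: $-41382$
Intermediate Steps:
$\left(-22 - 11\right) 66 \cdot 19 = \left(-33\right) 66 \cdot 19 = \left(-2178\right) 19 = -41382$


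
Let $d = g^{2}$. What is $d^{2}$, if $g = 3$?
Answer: $81$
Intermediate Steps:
$d = 9$ ($d = 3^{2} = 9$)
$d^{2} = 9^{2} = 81$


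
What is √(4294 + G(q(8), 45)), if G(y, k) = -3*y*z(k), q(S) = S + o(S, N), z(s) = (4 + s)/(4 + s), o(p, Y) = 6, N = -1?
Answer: 2*√1063 ≈ 65.207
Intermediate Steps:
z(s) = 1
q(S) = 6 + S (q(S) = S + 6 = 6 + S)
G(y, k) = -3*y
√(4294 + G(q(8), 45)) = √(4294 - 3*(6 + 8)) = √(4294 - 3*14) = √(4294 - 42) = √4252 = 2*√1063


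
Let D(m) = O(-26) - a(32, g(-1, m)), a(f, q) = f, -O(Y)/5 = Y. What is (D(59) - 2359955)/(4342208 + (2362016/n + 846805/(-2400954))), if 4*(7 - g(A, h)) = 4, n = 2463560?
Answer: -1744788070956327210/3210463082086506923 ≈ -0.54347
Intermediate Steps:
O(Y) = -5*Y
g(A, h) = 6 (g(A, h) = 7 - ¼*4 = 7 - 1 = 6)
D(m) = 98 (D(m) = -5*(-26) - 1*32 = 130 - 32 = 98)
(D(59) - 2359955)/(4342208 + (2362016/n + 846805/(-2400954))) = (98 - 2359955)/(4342208 + (2362016/2463560 + 846805/(-2400954))) = -2359857/(4342208 + (2362016*(1/2463560) + 846805*(-1/2400954))) = -2359857/(4342208 + (295252/307945 - 846805/2400954)) = -2359857/(4342208 + 448117104683/739361779530) = -2359857/3210463082086506923/739361779530 = -2359857*739361779530/3210463082086506923 = -1744788070956327210/3210463082086506923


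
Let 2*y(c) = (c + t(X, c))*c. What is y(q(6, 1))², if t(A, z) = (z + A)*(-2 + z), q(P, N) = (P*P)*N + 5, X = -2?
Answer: 1025344441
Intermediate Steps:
q(P, N) = 5 + N*P² (q(P, N) = P²*N + 5 = N*P² + 5 = 5 + N*P²)
t(A, z) = (-2 + z)*(A + z) (t(A, z) = (A + z)*(-2 + z) = (-2 + z)*(A + z))
y(c) = c*(4 + c² - 3*c)/2 (y(c) = ((c + (c² - 2*(-2) - 2*c - 2*c))*c)/2 = ((c + (c² + 4 - 2*c - 2*c))*c)/2 = ((c + (4 + c² - 4*c))*c)/2 = ((4 + c² - 3*c)*c)/2 = (c*(4 + c² - 3*c))/2 = c*(4 + c² - 3*c)/2)
y(q(6, 1))² = ((5 + 1*6²)*(4 + (5 + 1*6²)² - 3*(5 + 1*6²))/2)² = ((5 + 1*36)*(4 + (5 + 1*36)² - 3*(5 + 1*36))/2)² = ((5 + 36)*(4 + (5 + 36)² - 3*(5 + 36))/2)² = ((½)*41*(4 + 41² - 3*41))² = ((½)*41*(4 + 1681 - 123))² = ((½)*41*1562)² = 32021² = 1025344441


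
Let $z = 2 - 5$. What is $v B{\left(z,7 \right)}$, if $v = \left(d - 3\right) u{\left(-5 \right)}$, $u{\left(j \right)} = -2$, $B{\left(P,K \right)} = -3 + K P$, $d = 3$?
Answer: $0$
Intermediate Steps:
$z = -3$
$v = 0$ ($v = \left(3 - 3\right) \left(-2\right) = 0 \left(-2\right) = 0$)
$v B{\left(z,7 \right)} = 0 \left(-3 + 7 \left(-3\right)\right) = 0 \left(-3 - 21\right) = 0 \left(-24\right) = 0$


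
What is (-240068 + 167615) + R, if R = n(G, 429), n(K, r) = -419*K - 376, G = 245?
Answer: -175484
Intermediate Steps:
n(K, r) = -376 - 419*K
R = -103031 (R = -376 - 419*245 = -376 - 102655 = -103031)
(-240068 + 167615) + R = (-240068 + 167615) - 103031 = -72453 - 103031 = -175484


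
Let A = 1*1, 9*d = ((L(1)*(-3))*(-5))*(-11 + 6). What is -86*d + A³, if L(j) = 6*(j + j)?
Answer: 8601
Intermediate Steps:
L(j) = 12*j (L(j) = 6*(2*j) = 12*j)
d = -100 (d = ((((12*1)*(-3))*(-5))*(-11 + 6))/9 = (((12*(-3))*(-5))*(-5))/9 = (-36*(-5)*(-5))/9 = (180*(-5))/9 = (⅑)*(-900) = -100)
A = 1
-86*d + A³ = -86*(-100) + 1³ = 8600 + 1 = 8601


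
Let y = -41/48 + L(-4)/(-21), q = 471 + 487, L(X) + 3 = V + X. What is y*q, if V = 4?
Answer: -114481/168 ≈ -681.43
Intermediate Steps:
L(X) = 1 + X (L(X) = -3 + (4 + X) = 1 + X)
q = 958
y = -239/336 (y = -41/48 + (1 - 4)/(-21) = -41*1/48 - 3*(-1/21) = -41/48 + ⅐ = -239/336 ≈ -0.71131)
y*q = -239/336*958 = -114481/168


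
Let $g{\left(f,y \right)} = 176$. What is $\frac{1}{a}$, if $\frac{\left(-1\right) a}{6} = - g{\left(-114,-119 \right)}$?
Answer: $\frac{1}{1056} \approx 0.00094697$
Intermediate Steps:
$a = 1056$ ($a = - 6 \left(\left(-1\right) 176\right) = \left(-6\right) \left(-176\right) = 1056$)
$\frac{1}{a} = \frac{1}{1056}$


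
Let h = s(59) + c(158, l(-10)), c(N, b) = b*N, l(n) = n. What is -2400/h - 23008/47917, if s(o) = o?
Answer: 26668544/24293919 ≈ 1.0977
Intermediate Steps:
c(N, b) = N*b
h = -1521 (h = 59 + 158*(-10) = 59 - 1580 = -1521)
-2400/h - 23008/47917 = -2400/(-1521) - 23008/47917 = -2400*(-1/1521) - 23008*1/47917 = 800/507 - 23008/47917 = 26668544/24293919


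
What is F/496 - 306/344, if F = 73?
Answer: -15833/21328 ≈ -0.74236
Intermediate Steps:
F/496 - 306/344 = 73/496 - 306/344 = 73*(1/496) - 306*1/344 = 73/496 - 153/172 = -15833/21328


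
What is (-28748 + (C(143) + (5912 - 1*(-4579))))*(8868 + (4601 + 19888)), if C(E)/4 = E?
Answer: -589918545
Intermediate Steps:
C(E) = 4*E
(-28748 + (C(143) + (5912 - 1*(-4579))))*(8868 + (4601 + 19888)) = (-28748 + (4*143 + (5912 - 1*(-4579))))*(8868 + (4601 + 19888)) = (-28748 + (572 + (5912 + 4579)))*(8868 + 24489) = (-28748 + (572 + 10491))*33357 = (-28748 + 11063)*33357 = -17685*33357 = -589918545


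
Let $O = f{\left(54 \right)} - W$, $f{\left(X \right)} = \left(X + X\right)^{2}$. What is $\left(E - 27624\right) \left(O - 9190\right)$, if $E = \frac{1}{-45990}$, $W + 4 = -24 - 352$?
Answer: $- \frac{1812900414947}{22995} \approx -7.8839 \cdot 10^{7}$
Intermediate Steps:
$f{\left(X \right)} = 4 X^{2}$ ($f{\left(X \right)} = \left(2 X\right)^{2} = 4 X^{2}$)
$W = -380$ ($W = -4 - 376 = -380$)
$E = - \frac{1}{45990} \approx -2.1744 \cdot 10^{-5}$
$O = 12044$ ($O = 4 \cdot 54^{2} - -380 = 4 \cdot 2916 + 380 = 11664 + 380 = 12044$)
$\left(E - 27624\right) \left(O - 9190\right) = \left(- \frac{1}{45990} - 27624\right) \left(12044 - 9190\right) = \left(- \frac{1270427761}{45990}\right) 2854 = - \frac{1812900414947}{22995}$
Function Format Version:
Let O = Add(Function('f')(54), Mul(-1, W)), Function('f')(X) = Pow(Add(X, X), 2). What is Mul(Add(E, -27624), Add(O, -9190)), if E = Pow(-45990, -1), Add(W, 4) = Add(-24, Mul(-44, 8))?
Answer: Rational(-1812900414947, 22995) ≈ -7.8839e+7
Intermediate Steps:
Function('f')(X) = Mul(4, Pow(X, 2)) (Function('f')(X) = Pow(Mul(2, X), 2) = Mul(4, Pow(X, 2)))
W = -380 (W = Add(-4, Add(-24, Mul(-44, 8))) = Add(-4, Add(-24, -352)) = Add(-4, -376) = -380)
E = Rational(-1, 45990) ≈ -2.1744e-5
O = 12044 (O = Add(Mul(4, Pow(54, 2)), Mul(-1, -380)) = Add(Mul(4, 2916), 380) = Add(11664, 380) = 12044)
Mul(Add(E, -27624), Add(O, -9190)) = Mul(Add(Rational(-1, 45990), -27624), Add(12044, -9190)) = Mul(Rational(-1270427761, 45990), 2854) = Rational(-1812900414947, 22995)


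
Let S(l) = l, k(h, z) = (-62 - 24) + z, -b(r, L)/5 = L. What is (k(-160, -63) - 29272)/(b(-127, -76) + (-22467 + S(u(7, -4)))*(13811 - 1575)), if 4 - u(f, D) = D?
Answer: 3269/30534216 ≈ 0.00010706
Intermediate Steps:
b(r, L) = -5*L
k(h, z) = -86 + z
u(f, D) = 4 - D
(k(-160, -63) - 29272)/(b(-127, -76) + (-22467 + S(u(7, -4)))*(13811 - 1575)) = ((-86 - 63) - 29272)/(-5*(-76) + (-22467 + (4 - 1*(-4)))*(13811 - 1575)) = (-149 - 29272)/(380 + (-22467 + (4 + 4))*12236) = -29421/(380 + (-22467 + 8)*12236) = -29421/(380 - 22459*12236) = -29421/(380 - 274808324) = -29421/(-274807944) = -29421*(-1/274807944) = 3269/30534216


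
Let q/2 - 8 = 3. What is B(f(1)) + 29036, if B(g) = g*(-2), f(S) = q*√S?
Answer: 28992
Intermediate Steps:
q = 22 (q = 16 + 2*3 = 16 + 6 = 22)
f(S) = 22*√S
B(g) = -2*g
B(f(1)) + 29036 = -44*√1 + 29036 = -44 + 29036 = 28992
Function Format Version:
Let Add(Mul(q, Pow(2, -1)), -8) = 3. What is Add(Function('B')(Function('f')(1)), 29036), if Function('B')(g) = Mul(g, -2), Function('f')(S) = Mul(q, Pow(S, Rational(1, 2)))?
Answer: 28992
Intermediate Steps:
q = 22 (q = Add(16, Mul(2, 3)) = Add(16, 6) = 22)
Function('f')(S) = Mul(22, Pow(S, Rational(1, 2)))
Function('B')(g) = Mul(-2, g)
Add(Function('B')(Function('f')(1)), 29036) = Add(Mul(-2, Mul(22, Pow(1, Rational(1, 2)))), 29036) = Add(Mul(-2, Mul(22, 1)), 29036) = Add(Mul(-2, 22), 29036) = Add(-44, 29036) = 28992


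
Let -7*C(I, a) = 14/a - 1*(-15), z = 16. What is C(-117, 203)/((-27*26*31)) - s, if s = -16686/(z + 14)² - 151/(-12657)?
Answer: 4316650429492/232977715425 ≈ 18.528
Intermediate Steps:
C(I, a) = -15/7 - 2/a (C(I, a) = -(14/a - 1*(-15))/7 = -(14/a + 15)/7 = -(15 + 14/a)/7 = -15/7 - 2/a)
s = -11725489/632850 (s = -16686/(16 + 14)² - 151/(-12657) = -16686/(30²) - 151*(-1/12657) = -16686/900 + 151/12657 = -16686*1/900 + 151/12657 = -927/50 + 151/12657 = -11725489/632850 ≈ -18.528)
C(-117, 203)/((-27*26*31)) - s = (-15/7 - 2/203)/((-27*26*31)) - 1*(-11725489/632850) = (-15/7 - 2*1/203)/((-702*31)) + 11725489/632850 = (-15/7 - 2/203)/(-21762) + 11725489/632850 = -437/203*(-1/21762) + 11725489/632850 = 437/4417686 + 11725489/632850 = 4316650429492/232977715425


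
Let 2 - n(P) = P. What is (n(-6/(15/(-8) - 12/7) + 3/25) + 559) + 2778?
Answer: 5589824/1675 ≈ 3337.2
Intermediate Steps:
n(P) = 2 - P
(n(-6/(15/(-8) - 12/7) + 3/25) + 559) + 2778 = ((2 - (-6/(15/(-8) - 12/7) + 3/25)) + 559) + 2778 = ((2 - (-6/(15*(-1/8) - 12*1/7) + 3*(1/25))) + 559) + 2778 = ((2 - (-6/(-15/8 - 12/7) + 3/25)) + 559) + 2778 = ((2 - (-6/(-201/56) + 3/25)) + 559) + 2778 = ((2 - (-6*(-56/201) + 3/25)) + 559) + 2778 = ((2 - (112/67 + 3/25)) + 559) + 2778 = ((2 - 1*3001/1675) + 559) + 2778 = ((2 - 3001/1675) + 559) + 2778 = (349/1675 + 559) + 2778 = 936674/1675 + 2778 = 5589824/1675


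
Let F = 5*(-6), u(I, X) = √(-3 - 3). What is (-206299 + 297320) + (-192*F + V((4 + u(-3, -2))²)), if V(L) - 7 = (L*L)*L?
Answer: 86268 - 672*I*√6 ≈ 86268.0 - 1646.1*I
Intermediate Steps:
u(I, X) = I*√6 (u(I, X) = √(-6) = I*√6)
F = -30
V(L) = 7 + L³ (V(L) = 7 + (L*L)*L = 7 + L²*L = 7 + L³)
(-206299 + 297320) + (-192*F + V((4 + u(-3, -2))²)) = (-206299 + 297320) + (-192*(-30) + (7 + ((4 + I*√6)²)³)) = 91021 + (5760 + (7 + (4 + I*√6)⁶)) = 91021 + (5767 + (4 + I*√6)⁶) = 96788 + (4 + I*√6)⁶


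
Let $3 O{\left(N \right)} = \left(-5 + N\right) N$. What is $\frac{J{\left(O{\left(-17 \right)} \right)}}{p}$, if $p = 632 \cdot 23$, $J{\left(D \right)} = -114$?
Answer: $- \frac{57}{7268} \approx -0.0078426$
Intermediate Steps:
$O{\left(N \right)} = \frac{N \left(-5 + N\right)}{3}$ ($O{\left(N \right)} = \frac{\left(-5 + N\right) N}{3} = \frac{N \left(-5 + N\right)}{3}$)
$p = 14536$
$\frac{J{\left(O{\left(-17 \right)} \right)}}{p} = - \frac{114}{14536} = \left(-114\right) \frac{1}{14536} = - \frac{57}{7268}$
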